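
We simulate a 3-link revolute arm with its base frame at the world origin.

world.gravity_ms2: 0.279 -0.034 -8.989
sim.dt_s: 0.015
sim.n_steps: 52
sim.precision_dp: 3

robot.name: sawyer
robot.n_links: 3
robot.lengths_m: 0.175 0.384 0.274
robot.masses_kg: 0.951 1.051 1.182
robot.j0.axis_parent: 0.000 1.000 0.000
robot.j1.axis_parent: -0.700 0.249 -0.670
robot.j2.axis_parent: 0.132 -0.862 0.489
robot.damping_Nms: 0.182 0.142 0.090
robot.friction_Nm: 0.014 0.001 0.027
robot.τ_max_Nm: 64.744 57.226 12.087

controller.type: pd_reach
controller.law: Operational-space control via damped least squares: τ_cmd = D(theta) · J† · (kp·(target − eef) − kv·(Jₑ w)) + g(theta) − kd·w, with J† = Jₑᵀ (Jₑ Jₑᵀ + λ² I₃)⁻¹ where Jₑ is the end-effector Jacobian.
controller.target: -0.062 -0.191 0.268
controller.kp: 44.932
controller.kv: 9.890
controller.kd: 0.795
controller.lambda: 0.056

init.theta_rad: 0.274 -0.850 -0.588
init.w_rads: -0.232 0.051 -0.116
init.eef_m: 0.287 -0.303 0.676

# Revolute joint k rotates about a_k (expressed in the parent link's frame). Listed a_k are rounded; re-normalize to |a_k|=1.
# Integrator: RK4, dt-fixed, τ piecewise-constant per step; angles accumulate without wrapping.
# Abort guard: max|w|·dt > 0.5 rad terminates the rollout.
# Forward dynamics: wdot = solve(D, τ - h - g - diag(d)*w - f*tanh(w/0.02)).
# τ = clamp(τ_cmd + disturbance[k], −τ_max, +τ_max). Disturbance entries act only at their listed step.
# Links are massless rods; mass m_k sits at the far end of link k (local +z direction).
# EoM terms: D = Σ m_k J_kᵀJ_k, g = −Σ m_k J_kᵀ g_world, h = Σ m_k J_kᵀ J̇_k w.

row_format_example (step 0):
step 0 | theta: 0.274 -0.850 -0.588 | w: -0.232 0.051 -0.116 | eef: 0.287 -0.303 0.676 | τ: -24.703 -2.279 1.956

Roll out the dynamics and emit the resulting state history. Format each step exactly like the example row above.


step 1 | theta: 0.264 -0.857 -0.608 | w: -1.135 -0.966 -2.555 | eef: 0.283 -0.302 0.675 | τ: -21.370 -0.693 3.605
step 2 | theta: 0.243 -0.876 -0.652 | w: -1.630 -1.535 -3.299 | eef: 0.277 -0.302 0.673 | τ: -17.791 0.473 3.610
step 3 | theta: 0.216 -0.901 -0.703 | w: -1.949 -1.910 -3.444 | eef: 0.268 -0.303 0.671 | τ: -14.371 1.330 3.120
step 4 | theta: 0.185 -0.932 -0.754 | w: -2.180 -2.183 -3.376 | eef: 0.257 -0.305 0.668 | τ: -11.265 1.933 2.526
step 5 | theta: 0.151 -0.966 -0.804 | w: -2.355 -2.391 -3.231 | eef: 0.244 -0.307 0.665 | τ: -8.512 2.325 1.958
step 6 | theta: 0.115 -1.003 -0.851 | w: -2.489 -2.552 -3.063 | eef: 0.230 -0.310 0.662 | τ: -6.102 2.544 1.455
step 7 | theta: 0.077 -1.043 -0.895 | w: -2.590 -2.677 -2.890 | eef: 0.214 -0.312 0.659 | τ: -4.011 2.624 1.024
step 8 | theta: 0.038 -1.083 -0.937 | w: -2.663 -2.774 -2.722 | eef: 0.198 -0.315 0.656 | τ: -2.206 2.593 0.663
step 9 | theta: -0.003 -1.126 -0.977 | w: -2.711 -2.851 -2.562 | eef: 0.181 -0.318 0.653 | τ: -0.655 2.478 0.365
step 10 | theta: -0.044 -1.169 -1.014 | w: -2.738 -2.912 -2.412 | eef: 0.164 -0.321 0.649 | τ: 0.672 2.299 0.123
step 11 | theta: -0.085 -1.213 -1.049 | w: -2.744 -2.961 -2.271 | eef: 0.148 -0.323 0.645 | τ: 1.802 2.073 -0.072
step 12 | theta: -0.126 -1.258 -1.082 | w: -2.734 -3.004 -2.138 | eef: 0.132 -0.325 0.641 | τ: 2.761 1.815 -0.226
step 13 | theta: -0.167 -1.303 -1.114 | w: -2.707 -3.043 -2.012 | eef: 0.116 -0.327 0.637 | τ: 3.570 1.536 -0.346
step 14 | theta: -0.207 -1.349 -1.143 | w: -2.666 -3.081 -1.892 | eef: 0.101 -0.328 0.633 | τ: 4.250 1.243 -0.437
step 15 | theta: -0.247 -1.395 -1.170 | w: -2.612 -3.118 -1.777 | eef: 0.087 -0.329 0.628 | τ: 4.815 0.944 -0.505
step 16 | theta: -0.285 -1.443 -1.196 | w: -2.547 -3.157 -1.665 | eef: 0.073 -0.330 0.623 | τ: 5.280 0.644 -0.554
step 17 | theta: -0.323 -1.490 -1.220 | w: -2.470 -3.199 -1.554 | eef: 0.061 -0.331 0.619 | τ: 5.656 0.345 -0.587
step 18 | theta: -0.359 -1.539 -1.243 | w: -2.383 -3.242 -1.446 | eef: 0.049 -0.331 0.614 | τ: 5.949 0.052 -0.609
step 19 | theta: -0.394 -1.588 -1.264 | w: -2.286 -3.286 -1.338 | eef: 0.039 -0.331 0.610 | τ: 6.163 -0.231 -0.621
step 20 | theta: -0.428 -1.637 -1.283 | w: -2.180 -3.331 -1.231 | eef: 0.029 -0.330 0.605 | τ: 6.298 -0.500 -0.626
step 21 | theta: -0.460 -1.688 -1.301 | w: -2.065 -3.375 -1.125 | eef: 0.021 -0.329 0.601 | τ: 6.348 -0.747 -0.625
step 22 | theta: -0.490 -1.739 -1.317 | w: -1.942 -3.416 -1.023 | eef: 0.014 -0.328 0.597 | τ: 6.301 -0.962 -0.619
step 23 | theta: -0.518 -1.790 -1.331 | w: -1.811 -3.451 -0.925 | eef: 0.009 -0.327 0.593 | τ: 6.139 -1.130 -0.609
step 24 | theta: -0.544 -1.842 -1.345 | w: -1.673 -3.475 -0.833 | eef: 0.004 -0.326 0.590 | τ: 5.839 -1.230 -0.595
step 25 | theta: -0.568 -1.895 -1.357 | w: -1.529 -3.483 -0.752 | eef: 0.001 -0.324 0.587 | τ: 5.372 -1.238 -0.575
step 26 | theta: -0.590 -1.947 -1.367 | w: -1.380 -3.467 -0.684 | eef: -0.001 -0.322 0.584 | τ: 4.711 -1.127 -0.549
step 27 | theta: -0.610 -1.999 -1.377 | w: -1.227 -3.414 -0.633 | eef: -0.002 -0.319 0.582 | τ: 3.842 -0.873 -0.513
step 28 | theta: -0.627 -2.049 -1.386 | w: -1.070 -3.310 -0.604 | eef: -0.002 -0.316 0.580 | τ: 2.777 -0.469 -0.463
step 29 | theta: -0.642 -2.098 -1.395 | w: -0.911 -3.142 -0.601 | eef: -0.001 -0.313 0.579 | τ: 1.569 0.069 -0.396
step 30 | theta: -0.654 -2.143 -1.405 | w: -0.752 -2.901 -0.626 | eef: 0.000 -0.309 0.578 | τ: 0.314 0.687 -0.310
step 31 | theta: -0.665 -2.184 -1.414 | w: -0.598 -2.584 -0.679 | eef: 0.002 -0.305 0.577 | τ: -0.869 1.308 -0.206
step 32 | theta: -0.673 -2.220 -1.425 | w: -0.453 -2.205 -0.753 | eef: 0.004 -0.301 0.576 | τ: -1.875 1.851 -0.090
step 33 | theta: -0.678 -2.250 -1.437 | w: -0.324 -1.782 -0.838 | eef: 0.006 -0.296 0.576 | τ: -2.636 2.257 0.029
step 34 | theta: -0.682 -2.273 -1.450 | w: -0.217 -1.342 -0.924 | eef: 0.007 -0.292 0.575 | τ: -3.137 2.503 0.140
step 35 | theta: -0.685 -2.290 -1.464 | w: -0.136 -0.910 -1.000 | eef: 0.008 -0.287 0.575 | τ: -3.399 2.595 0.235
step 36 | theta: -0.687 -2.301 -1.480 | w: -0.079 -0.504 -1.060 | eef: 0.009 -0.283 0.575 | τ: -3.464 2.561 0.311
step 37 | theta: -0.688 -2.306 -1.496 | w: -0.047 -0.138 -1.103 | eef: 0.009 -0.279 0.574 | τ: -3.377 2.434 0.366
step 38 | theta: -0.688 -2.305 -1.513 | w: -0.036 0.179 -1.128 | eef: 0.008 -0.275 0.574 | τ: -3.178 2.246 0.403
step 39 | theta: -0.689 -2.301 -1.530 | w: -0.042 0.445 -1.140 | eef: 0.007 -0.271 0.573 | τ: -2.899 2.025 0.427
step 40 | theta: -0.689 -2.292 -1.547 | w: -0.062 0.662 -1.142 | eef: 0.005 -0.268 0.573 | τ: -2.566 1.791 0.441
step 41 | theta: -0.691 -2.281 -1.564 | w: -0.092 0.833 -1.138 | eef: 0.002 -0.264 0.572 | τ: -2.199 1.560 0.449
step 42 | theta: -0.692 -2.268 -1.581 | w: -0.128 0.962 -1.131 | eef: -0.000 -0.261 0.571 | τ: -1.814 1.343 0.456
step 43 | theta: -0.695 -2.253 -1.598 | w: -0.169 1.057 -1.124 | eef: -0.004 -0.258 0.571 | τ: -1.426 1.147 0.463
step 44 | theta: -0.697 -2.236 -1.615 | w: -0.211 1.122 -1.119 | eef: -0.007 -0.255 0.570 | τ: -1.046 0.977 0.471
step 45 | theta: -0.701 -2.219 -1.632 | w: -0.252 1.166 -1.117 | eef: -0.011 -0.252 0.569 | τ: -0.685 0.836 0.483
step 46 | theta: -0.705 -2.201 -1.648 | w: -0.292 1.194 -1.118 | eef: -0.016 -0.249 0.568 | τ: -0.349 0.724 0.498
step 47 | theta: -0.710 -2.183 -1.665 | w: -0.328 1.213 -1.123 | eef: -0.020 -0.246 0.567 | τ: -0.046 0.641 0.516
step 48 | theta: -0.715 -2.165 -1.682 | w: -0.360 1.228 -1.132 | eef: -0.025 -0.243 0.566 | τ: 0.223 0.586 0.537
step 49 | theta: -0.720 -2.146 -1.699 | w: -0.388 1.244 -1.145 | eef: -0.030 -0.240 0.564 | τ: 0.456 0.555 0.561
step 50 | theta: -0.726 -2.128 -1.716 | w: -0.412 1.263 -1.161 | eef: -0.034 -0.237 0.563 | τ: 0.653 0.546 0.586
step 51 | theta: -0.733 -2.108 -1.734 | w: -0.432 1.289 -1.180 | eef: -0.039 -0.234 0.561 | τ: 0.819 0.556 0.614
step 52 | theta: -0.739 -2.089 -1.752 | w: -0.449 1.323 -1.203 | eef: -0.044 -0.231 0.560


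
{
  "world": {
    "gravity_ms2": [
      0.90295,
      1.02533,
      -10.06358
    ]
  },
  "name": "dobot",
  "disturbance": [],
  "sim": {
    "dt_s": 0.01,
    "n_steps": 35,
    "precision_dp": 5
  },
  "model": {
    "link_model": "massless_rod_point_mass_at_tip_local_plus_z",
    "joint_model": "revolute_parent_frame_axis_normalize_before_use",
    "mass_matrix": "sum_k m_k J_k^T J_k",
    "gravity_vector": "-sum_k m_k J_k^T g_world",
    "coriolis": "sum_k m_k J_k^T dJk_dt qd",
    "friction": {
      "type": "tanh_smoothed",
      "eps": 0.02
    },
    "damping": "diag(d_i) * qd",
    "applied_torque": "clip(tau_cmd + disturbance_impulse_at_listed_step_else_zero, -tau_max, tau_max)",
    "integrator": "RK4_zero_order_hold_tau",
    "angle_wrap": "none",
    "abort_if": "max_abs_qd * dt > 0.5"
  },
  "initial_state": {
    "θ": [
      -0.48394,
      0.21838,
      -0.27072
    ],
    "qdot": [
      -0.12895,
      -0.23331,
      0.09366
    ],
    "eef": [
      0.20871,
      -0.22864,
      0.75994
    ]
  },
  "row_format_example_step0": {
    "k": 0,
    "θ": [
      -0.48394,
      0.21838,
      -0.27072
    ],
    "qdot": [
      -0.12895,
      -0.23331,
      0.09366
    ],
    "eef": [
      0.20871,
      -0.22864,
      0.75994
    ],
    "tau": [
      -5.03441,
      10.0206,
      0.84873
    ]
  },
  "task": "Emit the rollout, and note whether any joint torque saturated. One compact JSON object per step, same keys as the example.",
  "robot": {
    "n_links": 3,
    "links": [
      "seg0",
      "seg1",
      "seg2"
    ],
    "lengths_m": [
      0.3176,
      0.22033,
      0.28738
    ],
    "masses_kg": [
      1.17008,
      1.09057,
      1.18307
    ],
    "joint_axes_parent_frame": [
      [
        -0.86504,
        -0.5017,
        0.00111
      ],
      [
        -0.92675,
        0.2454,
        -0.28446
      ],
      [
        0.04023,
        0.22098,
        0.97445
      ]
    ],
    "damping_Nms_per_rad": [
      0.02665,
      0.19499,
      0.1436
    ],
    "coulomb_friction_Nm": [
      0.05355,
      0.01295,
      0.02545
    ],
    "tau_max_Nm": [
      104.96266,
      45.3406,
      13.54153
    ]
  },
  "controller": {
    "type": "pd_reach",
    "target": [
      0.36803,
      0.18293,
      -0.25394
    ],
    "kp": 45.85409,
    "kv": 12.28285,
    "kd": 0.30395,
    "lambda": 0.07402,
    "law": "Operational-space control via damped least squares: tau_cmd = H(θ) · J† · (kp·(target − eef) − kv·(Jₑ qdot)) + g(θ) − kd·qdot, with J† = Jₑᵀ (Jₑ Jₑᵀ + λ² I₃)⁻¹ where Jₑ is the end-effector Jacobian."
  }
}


{"k":1,"\u03b8":[-0.48698,0.21958,-0.2723],"qdot":[-0.47277,0.46733,-0.31052],"eef":[0.20995,-0.23003,0.75912],"tau":[-3.74751,8.6149,0.83583]}
{"k":2,"\u03b8":[-0.49299,0.22709,-0.27364],"qdot":[-0.73344,1.03657,-0.02606],"eef":[0.21327,-0.23045,0.75773],"tau":[-2.3495,7.51448,0.61772]}
{"k":3,"\u03b8":[-0.50155,0.23999,-0.27431],"qdot":[-0.97659,1.54073,-0.0904],"eef":[0.21837,-0.23003,0.7558],"tau":[-1.28073,6.59128,0.53353]}
{"k":4,"\u03b8":[-0.51233,0.25754,-0.27477],"qdot":[-1.181,1.97074,-0.0232],"eef":[0.22501,-0.22887,0.75334],"tau":[-0.29139,5.83734,0.42092]}
{"k":5,"\u03b8":[-0.52506,0.27914,-0.27503],"qdot":[-1.36262,2.34715,-0.01695],"eef":[0.23295,-0.22706,0.75032],"tau":[0.55521,5.20478,0.34067]}
{"k":6,"\u03b8":[-0.53948,0.30426,-0.27516],"qdot":[-1.52244,2.67667,-0.01058],"eef":[0.24203,-0.22466,0.74671],"tau":[1.30904,4.67058,0.2702]}
{"k":7,"\u03b8":[-0.55541,0.33248,-0.27516],"qdot":[-1.66506,2.96783,-0.02028],"eef":[0.25208,-0.22171,0.74248],"tau":[1.98076,4.21164,0.21288]}
{"k":8,"\u03b8":[-0.57268,0.36343,-0.27505],"qdot":[-1.79136,3.22518,-0.00766],"eef":[0.26295,-0.21825,0.73758],"tau":[2.60148,3.81264,0.15449]}
{"k":9,"\u03b8":[-0.59114,0.39682,-0.27481],"qdot":[-1.90464,3.45442,0.01294],"eef":[0.27453,-0.2143,0.73197],"tau":[3.17555,3.45808,0.09849]}
{"k":10,"\u03b8":[-0.61071,0.4324,-0.27475],"qdot":[-2.00646,3.65917,0.05111],"eef":[0.28667,-0.2099,0.72563],"tau":[3.71519,3.13682,0.04056]}
{"k":11,"\u03b8":[-0.63126,0.46993,-0.27448],"qdot":[-2.1009,3.84431,0.06615],"eef":[0.29929,-0.20506,0.7185],"tau":[4.21152,2.83709,-0.00657]}
{"k":12,"\u03b8":[-0.65273,0.50922,-0.27414],"qdot":[-2.18939,4.01218,0.06107],"eef":[0.31227,-0.1998,0.71055],"tau":[4.67284,2.5518,-0.0447]}
{"k":13,"\u03b8":[-0.67504,0.5501,-0.27366],"qdot":[-2.27249,4.16417,0.04835],"eef":[0.3255,-0.19413,0.70177],"tau":[5.10999,2.27588,-0.07845]}
{"k":14,"\u03b8":[-0.69814,0.59242,-0.27299],"qdot":[-2.34756,4.29935,0.09237],"eef":[0.3389,-0.18808,0.69212],"tau":[5.55244,2.00801,-0.12931]}
{"k":15,"\u03b8":[-0.72197,0.63602,-0.27201],"qdot":[-2.41983,4.42164,0.11291],"eef":[0.35237,-0.18167,0.68159],"tau":[5.96779,1.74004,-0.1711]}
{"k":16,"\u03b8":[-0.74651,0.68078,-0.27075],"qdot":[-2.48793,4.53048,0.14896],"eef":[0.36581,-0.1749,0.67017],"tau":[6.3745,1.47136,-0.21688]}
{"k":17,"\u03b8":[-0.77172,0.72657,-0.26916],"qdot":[-2.55357,4.62705,0.18048],"eef":[0.37913,-0.16781,0.65786],"tau":[6.76504,1.19905,-0.26018]}
{"k":18,"\u03b8":[-0.79756,0.77326,-0.26722],"qdot":[-2.61679,4.7114,0.21726],"eef":[0.39223,-0.16042,0.64465],"tau":[7.14408,0.92238,-0.30432]}
{"k":19,"\u03b8":[-0.82404,0.82074,-0.26492],"qdot":[-2.67834,4.7839,0.25435],"eef":[0.40503,-0.15275,0.63058],"tau":[7.50965,0.64054,-0.34771]}
{"k":20,"\u03b8":[-0.85112,0.86888,-0.26223],"qdot":[-2.73853,4.84459,0.29385],"eef":[0.41745,-0.14483,0.61565],"tau":[7.86235,0.35363,-0.39105]}
{"k":21,"\u03b8":[-0.8788,0.91757,-0.25915],"qdot":[-2.79784,4.89355,0.33449],"eef":[0.42939,-0.13669,0.59991],"tau":[8.20117,0.06208,-0.43389]}
{"k":22,"\u03b8":[-0.90707,0.96669,-0.25566],"qdot":[-2.8566,4.93079,0.37651],"eef":[0.44078,-0.12837,0.58339],"tau":[8.52548,-0.23313,-0.47628]}
{"k":23,"\u03b8":[-0.93592,1.01612,-0.25174],"qdot":[-2.91518,4.95628,0.41945],"eef":[0.45155,-0.11989,0.56613],"tau":[8.83423,-0.53067,-0.51803]}
{"k":24,"\u03b8":[-0.96537,1.06575,-0.24739],"qdot":[-2.97388,4.97002,0.46316],"eef":[0.46164,-0.11129,0.54821],"tau":[9.12635,-0.82879,-0.55901]}
{"k":25,"\u03b8":[-0.9954,1.11546,-0.24259],"qdot":[-3.03301,4.97199,0.50732],"eef":[0.47099,-0.10261,0.52967],"tau":[9.40068,-1.12547,-0.59906]}
{"k":26,"\u03b8":[-1.02603,1.16513,-0.23736],"qdot":[-3.09285,4.96222,0.55172],"eef":[0.47955,-0.09388,0.5106],"tau":[9.65602,-1.41841,-0.63804]}
{"k":27,"\u03b8":[-1.05725,1.21465,-0.23168],"qdot":[-3.15367,4.94076,0.59612],"eef":[0.48728,-0.08515,0.49107],"tau":[9.89117,-1.70508,-0.6758]}
{"k":28,"\u03b8":[-1.0891,1.26389,-0.22556],"qdot":[-3.21571,4.90774,0.64028],"eef":[0.49415,-0.07643,0.47116],"tau":[10.10495,-1.98283,-0.7122]}
{"k":29,"\u03b8":[-1.12157,1.31275,-0.219],"qdot":[-3.27919,4.86329,0.68401],"eef":[0.50015,-0.06777,0.45095],"tau":[10.29619,-2.24887,-0.7471]}
{"k":30,"\u03b8":[-1.15469,1.3611,-0.21201],"qdot":[-3.34434,4.80765,0.72712],"eef":[0.50527,-0.05921,0.43054],"tau":[10.46379,-2.5004,-0.78038]}
{"k":31,"\u03b8":[-1.18846,1.40885,-0.20458],"qdot":[-3.41132,4.7411,0.76944],"eef":[0.5095,-0.05076,0.41001],"tau":[10.60673,-2.73461,-0.81193]}
{"k":32,"\u03b8":[-1.22292,1.45588,-0.19674],"qdot":[-3.4803,4.66396,0.81083],"eef":[0.51285,-0.04246,0.38945],"tau":[10.72404,-2.9488,-0.84163]}
{"k":33,"\u03b8":[-1.25808,1.50208,-0.18848],"qdot":[-3.55142,4.57665,0.85112],"eef":[0.51536,-0.03433,0.36895],"tau":[10.81485,-3.14036,-0.86939]}
{"k":34,"\u03b8":[-1.29396,1.54737,-0.17983],"qdot":[-3.62478,4.47964,0.89016],"eef":[0.51704,-0.02639,0.34859],"tau":[10.87839,-3.30687,-0.89512]}
{"k":35,"\u03b8":[-1.33058,1.59164,-0.1708],"qdot":[-3.70046,4.37346,0.92778],"eef":[0.51793,-0.01866,0.32845]}
{"summary": "any joint saturated: no"}


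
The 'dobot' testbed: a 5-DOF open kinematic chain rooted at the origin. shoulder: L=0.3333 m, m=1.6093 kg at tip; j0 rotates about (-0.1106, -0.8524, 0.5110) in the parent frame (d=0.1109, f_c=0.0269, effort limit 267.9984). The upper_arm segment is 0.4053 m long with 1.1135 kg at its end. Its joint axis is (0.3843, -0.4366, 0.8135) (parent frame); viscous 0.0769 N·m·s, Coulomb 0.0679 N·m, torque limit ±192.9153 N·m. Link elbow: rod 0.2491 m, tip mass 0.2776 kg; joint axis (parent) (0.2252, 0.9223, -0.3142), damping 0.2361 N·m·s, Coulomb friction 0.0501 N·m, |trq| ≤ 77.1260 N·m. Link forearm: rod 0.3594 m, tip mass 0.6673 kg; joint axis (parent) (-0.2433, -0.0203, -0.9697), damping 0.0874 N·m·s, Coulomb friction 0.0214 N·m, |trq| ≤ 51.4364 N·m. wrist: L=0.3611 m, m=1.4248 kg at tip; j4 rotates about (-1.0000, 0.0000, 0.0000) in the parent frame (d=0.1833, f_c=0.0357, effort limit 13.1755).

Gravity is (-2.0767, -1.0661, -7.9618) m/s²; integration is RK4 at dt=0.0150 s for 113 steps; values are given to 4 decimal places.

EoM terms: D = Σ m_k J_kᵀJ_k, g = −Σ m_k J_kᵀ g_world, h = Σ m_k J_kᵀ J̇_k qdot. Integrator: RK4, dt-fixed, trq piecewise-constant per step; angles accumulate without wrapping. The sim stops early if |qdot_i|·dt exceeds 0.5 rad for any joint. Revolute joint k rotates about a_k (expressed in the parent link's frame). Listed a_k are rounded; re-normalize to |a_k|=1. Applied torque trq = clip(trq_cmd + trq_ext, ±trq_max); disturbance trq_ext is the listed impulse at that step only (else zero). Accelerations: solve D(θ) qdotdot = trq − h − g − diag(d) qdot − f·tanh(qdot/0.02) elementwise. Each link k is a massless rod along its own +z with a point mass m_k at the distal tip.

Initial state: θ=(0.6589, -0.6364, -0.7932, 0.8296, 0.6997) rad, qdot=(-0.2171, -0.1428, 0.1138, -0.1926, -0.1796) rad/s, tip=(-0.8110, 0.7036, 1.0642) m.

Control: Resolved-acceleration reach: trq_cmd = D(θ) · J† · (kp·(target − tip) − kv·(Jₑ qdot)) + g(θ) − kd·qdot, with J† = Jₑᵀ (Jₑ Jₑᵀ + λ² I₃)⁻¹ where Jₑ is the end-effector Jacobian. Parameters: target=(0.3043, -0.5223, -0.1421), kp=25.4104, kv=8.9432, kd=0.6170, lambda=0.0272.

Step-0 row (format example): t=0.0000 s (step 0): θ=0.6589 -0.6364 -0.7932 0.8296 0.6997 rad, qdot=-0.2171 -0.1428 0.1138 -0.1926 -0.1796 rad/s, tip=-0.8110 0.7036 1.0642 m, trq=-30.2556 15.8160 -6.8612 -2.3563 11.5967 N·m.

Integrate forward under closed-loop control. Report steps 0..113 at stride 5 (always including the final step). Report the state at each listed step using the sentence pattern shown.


t=0.0750 s (step 5): θ=0.4864 -0.4388 -0.9628 0.7971 1.0567 rad, qdot=-3.4277 3.6016 -3.7234 -1.1912 6.3411 rad/s, tip=-0.7380 0.6421 1.0131 m, trq=-34.1730 -4.0102 4.4397 1.1287 5.2121 N·m.
t=0.1500 s (step 10): θ=0.2024 -0.1873 -1.2834 0.6409 1.4646 rad, qdot=-4.0239 3.0653 -4.5678 -2.8775 4.2629 rad/s, tip=-0.6251 0.5019 0.8896 m, trq=-26.4406 -7.5150 6.7802 3.1234 3.2763 N·m.
t=0.2250 s (step 15): θ=-0.1065 0.0299 -1.6183 0.3937 1.6929 rad, qdot=-4.1867 2.8219 -4.2109 -3.5417 1.9618 rad/s, tip=-0.4914 0.3381 0.7419 m, trq=-13.6826 -7.3737 8.6427 4.4374 1.5802 N·m.
t=0.3000 s (step 20): θ=-0.4229 0.2476 -1.8963 0.1266 1.7918 rad, qdot=-4.2546 3.0301 -3.1267 -3.5460 0.9074 rad/s, tip=-0.3497 0.1808 0.5914 m, trq=-3.3869 -7.7123 11.0908 5.3686 0.5952 N·m.
t=0.3750 s (step 25): θ=-0.7437 0.4814 -2.0846 -0.1375 1.8595 rad, qdot=-4.2937 3.1215 -1.9505 -3.4791 1.0341 rad/s, tip=-0.2140 0.0482 0.4475 m, trq=3.2235 -8.5099 13.1349 5.6881 0.0817 N·m.
t=0.4500 s (step 30): θ=-1.0631 0.6959 -2.2053 -0.3873 1.9576 rad, qdot=-4.1953 2.4482 -1.4150 -3.0852 1.5793 rad/s, tip=-0.0955 -0.0543 0.3161 m, trq=7.2254 -9.7500 14.6188 5.0732 0.0375 N·m.
t=0.5250 s (step 35): θ=-1.3675 0.8285 -2.3168 -0.5839 2.0900 rad, qdot=-3.8983 1.0067 -1.6476 -2.0413 1.8837 rad/s, tip=-0.0003 -0.1337 0.2045 m, trq=9.4349 -9.4806 14.5154 3.6625 0.4398 N·m.
t=0.6000 s (step 40): θ=-1.6450 0.8438 -2.4557 -0.6818 2.2329 rad, qdot=-3.4870 -0.5561 -2.0122 -0.5317 1.9014 rad/s, tip=0.0701 -0.1994 0.1174 m, trq=10.7176 -6.9165 13.0917 2.1218 0.8947 N·m.
t=0.6750 s (step 45): θ=-1.8875 0.7591 -2.6067 -0.6707 2.3739 rad, qdot=-2.9534 -1.5832 -1.9339 0.7195 1.8494 rad/s, tip=0.1165 -0.2577 0.0541 m, trq=12.5133 -3.4112 11.0665 1.1674 1.1361 N·m.
t=0.7500 s (step 50): θ=-2.0837 0.6287 -2.7365 -0.5953 2.5084 rad, qdot=-2.2573 -1.7666 -1.5064 1.1606 1.7119 rad/s, tip=0.1420 -0.3102 0.0102 m, trq=15.0142 -0.4330 8.8815 0.8841 1.2836 N·m.
t=0.8250 s (step 55): θ=-2.2231 0.5086 -2.8355 -0.5111 2.6275 rad, qdot=-1.4475 -1.3937 -1.1793 1.0348 1.4453 rad/s, tip=0.1529 -0.3551 -0.0194 m, trq=17.1687 1.2808 7.1105 0.8349 1.4975 N·m.
t=0.9000 s (step 60): θ=-2.2990 0.4212 -2.9222 -0.4444 2.7234 rad, qdot=-0.5699 -0.9458 -1.1860 0.7230 1.1024 rad/s, tip=0.1570 -0.3910 -0.0391 m, trq=18.3714 1.8774 6.0435 0.7675 1.8409 N·m.
t=0.9750 s (step 65): θ=-2.3080 0.3664 -3.0193 -0.4055 2.7916 rad, qdot=0.3208 -0.4942 -1.4204 0.3038 0.7074 rad/s, tip=0.1604 -0.4178 -0.0522 m, trq=18.8592 2.0659 5.3099 0.7382 2.3300 N·m.
t=1.0500 s (step 70): θ=-2.2545 0.3534 -3.1345 -0.3984 2.8287 rad, qdot=1.0525 0.1736 -1.6248 -0.0600 0.2820 rad/s, tip=0.1684 -0.4367 -0.0622 m, trq=16.7147 1.2973 5.3986 0.6473 2.8967 N·m.
t=1.1250 s (step 75): θ=-2.1643 0.3909 -3.2549 -0.4092 2.8372 rad, qdot=1.2503 0.7795 -1.5332 -0.1884 -0.0206 rad/s, tip=0.1853 -0.4495 -0.0729 m, trq=12.3479 -0.6185 6.4643 0.4067 3.3568 N·m.
t=1.2000 s (step 80): θ=-2.0793 0.4583 -3.3606 -0.4204 2.8319 rad, qdot=0.9746 0.9513 -1.2790 -0.0959 -0.0970 rad/s, tip=0.2094 -0.4590 -0.0841 m, trq=10.2872 -1.7008 6.8842 0.2062 3.5928 N·m.
t=1.2750 s (step 85): θ=-2.0204 0.5266 -3.4471 -0.4237 2.8251 rad, qdot=0.6001 0.8480 -1.0307 -0.0094 -0.0779 rad/s, tip=0.2340 -0.4672 -0.0942 m, trq=10.5074 -1.8482 6.5994 0.1624 3.6977 N·m.
t=1.3500 s (step 90): θ=-1.9869 0.5840 -3.5162 -0.4236 2.8205 rad, qdot=0.3122 0.6801 -0.8164 0.0075 -0.0452 rad/s, tip=0.2545 -0.4751 -0.1027 m, trq=11.5016 -1.6129 6.0343 0.2099 3.7131 N·m.
t=1.4250 s (step 95): θ=-1.9709 0.6288 -3.5706 -0.4229 2.8180 rad, qdot=0.1317 0.5183 -0.6401 0.0113 -0.0223 rad/s, tip=0.2697 -0.4826 -0.1101 m, trq=12.4848 -1.2855 5.4318 0.2591 3.6814 N·m.
t=1.5000 s (step 100): θ=-1.9651 0.6624 -3.6131 -0.4221 2.8168 rad, qdot=0.0314 0.3834 -0.4981 0.0097 -0.0111 rad/s, tip=0.2804 -0.4894 -0.1164 m, trq=13.2468 -0.9807 4.9053 0.2947 3.6355 N·m.
t=1.5750 s (step 105): θ=-1.9648 0.6870 -3.6461 -0.4215 2.8162 rad, qdot=-0.0162 0.2750 -0.3858 0.0058 -0.0069 rad/s, tip=0.2876 -0.4953 -0.1218 m, trq=13.7650 -0.7319 4.4850 0.3161 3.5897 N·m.
t=1.6500 s (step 110): θ=-1.9668 0.7043 -3.6716 -0.4212 2.8157 rad, qdot=-0.0340 0.1893 -0.2983 0.0031 -0.0047 rad/s, tip=0.2926 -0.5003 -0.1263 m, trq=14.0946 -0.5388 4.1622 0.3258 3.5479 N·m.
t=1.6950 s (step 113): θ=-1.9684 0.7118 -3.6841 -0.4211 2.8155 rad, qdot=-0.0372 0.1476 -0.2555 0.0019 -0.0036 rad/s, tip=0.2948 -0.5029 -0.1286 m.


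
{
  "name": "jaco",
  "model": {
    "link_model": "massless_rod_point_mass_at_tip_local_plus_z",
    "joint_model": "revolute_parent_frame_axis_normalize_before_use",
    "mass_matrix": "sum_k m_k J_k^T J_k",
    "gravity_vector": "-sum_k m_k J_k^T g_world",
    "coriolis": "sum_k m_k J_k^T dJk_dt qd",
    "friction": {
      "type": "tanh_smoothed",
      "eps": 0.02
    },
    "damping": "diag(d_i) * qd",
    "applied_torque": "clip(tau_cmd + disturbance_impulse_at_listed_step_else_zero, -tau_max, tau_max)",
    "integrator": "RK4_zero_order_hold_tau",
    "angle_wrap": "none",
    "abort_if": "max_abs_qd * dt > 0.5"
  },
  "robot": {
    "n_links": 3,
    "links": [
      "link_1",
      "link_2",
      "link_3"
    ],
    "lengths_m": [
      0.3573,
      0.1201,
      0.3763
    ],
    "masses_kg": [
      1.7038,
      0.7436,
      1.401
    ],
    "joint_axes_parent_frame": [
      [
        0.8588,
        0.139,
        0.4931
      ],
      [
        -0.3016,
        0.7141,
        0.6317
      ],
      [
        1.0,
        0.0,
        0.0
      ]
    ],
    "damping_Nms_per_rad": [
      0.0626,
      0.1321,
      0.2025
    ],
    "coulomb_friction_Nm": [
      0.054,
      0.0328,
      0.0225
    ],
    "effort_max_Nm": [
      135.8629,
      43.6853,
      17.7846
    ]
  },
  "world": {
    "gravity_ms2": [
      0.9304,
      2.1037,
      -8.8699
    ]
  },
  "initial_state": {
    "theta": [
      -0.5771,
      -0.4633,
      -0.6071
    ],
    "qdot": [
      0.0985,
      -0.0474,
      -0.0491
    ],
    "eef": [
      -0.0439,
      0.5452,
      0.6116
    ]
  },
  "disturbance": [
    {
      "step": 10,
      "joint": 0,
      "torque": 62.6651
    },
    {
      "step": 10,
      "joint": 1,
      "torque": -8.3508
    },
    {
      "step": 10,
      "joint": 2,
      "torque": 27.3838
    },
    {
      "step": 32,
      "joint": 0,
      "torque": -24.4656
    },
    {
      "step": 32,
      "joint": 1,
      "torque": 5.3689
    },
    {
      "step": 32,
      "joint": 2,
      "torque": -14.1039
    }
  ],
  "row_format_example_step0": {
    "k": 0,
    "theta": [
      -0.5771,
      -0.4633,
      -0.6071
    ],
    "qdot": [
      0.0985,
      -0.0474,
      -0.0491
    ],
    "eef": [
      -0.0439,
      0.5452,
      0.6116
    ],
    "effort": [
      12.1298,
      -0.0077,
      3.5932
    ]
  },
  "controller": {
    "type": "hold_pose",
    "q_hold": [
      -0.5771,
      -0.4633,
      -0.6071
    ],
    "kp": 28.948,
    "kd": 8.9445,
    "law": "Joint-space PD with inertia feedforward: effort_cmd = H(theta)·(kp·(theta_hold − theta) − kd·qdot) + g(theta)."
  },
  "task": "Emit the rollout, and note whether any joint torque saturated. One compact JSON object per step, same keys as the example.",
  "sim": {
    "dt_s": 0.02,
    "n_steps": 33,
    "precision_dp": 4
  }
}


{"k":1,"theta":[-0.5754,-0.4639,-0.6077],"qdot":[0.0731,-0.0111,-0.0134],"eef":[-0.0442,0.5443,0.6122],"effort":[12.2231,-0.0208,3.6167]}
{"k":2,"theta":[-0.5741,-0.4639,-0.6078],"qdot":[0.0551,0.0003,0.0002],"eef":[-0.0444,0.5436,0.6128],"effort":[12.3102,-0.0282,3.6425]}
{"k":3,"theta":[-0.5732,-0.4639,-0.6077],"qdot":[0.0415,0.0019,0.0044],"eef":[-0.0446,0.5431,0.6133],"effort":[12.3907,-0.033,3.668]}
{"k":4,"theta":[-0.5724,-0.4639,-0.6076],"qdot":[0.0302,0.0016,0.0059],"eef":[-0.0448,0.5427,0.6136],"effort":[12.4645,-0.0371,3.6918]}
{"k":5,"theta":[-0.5719,-0.4638,-0.6075],"qdot":[0.0209,0.0011,0.0062],"eef":[-0.0449,0.5424,0.6139],"effort":[12.5312,-0.0407,3.7133]}
{"k":6,"theta":[-0.5716,-0.4638,-0.6074],"qdot":[0.0133,0.0005,0.0058],"eef":[-0.045,0.5422,0.6141],"effort":[12.5905,-0.044,3.7327]}
{"k":7,"theta":[-0.5714,-0.4638,-0.6073],"qdot":[0.0073,-0.0,0.0047],"eef":[-0.045,0.542,0.6142],"effort":[12.6422,-0.0471,3.7499]}
{"k":8,"theta":[-0.5713,-0.4638,-0.6072],"qdot":[0.0026,-0.0004,0.0033],"eef":[-0.0451,0.542,0.6143],"effort":[12.6868,-0.05,3.7649]}
{"k":9,"theta":[-0.5713,-0.4638,-0.6072],"qdot":[-0.001,-0.0006,0.0018],"eef":[-0.0451,0.542,0.6143],"effort":[12.7249,-0.0526,3.7779]}
{"k":10,"theta":[-0.5713,-0.4638,-0.6071],"qdot":[-0.0038,-0.0006,0.0005],"eef":[-0.0451,0.542,0.6143],"effort":[75.4228,-8.4058,17.7846]}
{"k":11,"theta":[-0.5504,-0.5066,-0.645],"qdot":[2.0585,-4.3868,-3.7047],"eef":[-0.049,0.5354,0.6145],"effort":[1.0596,1.4155,1.0747]}
{"k":12,"theta":[-0.5149,-0.5855,-0.7067],"qdot":[1.5074,-3.4187,-2.4805],"eef":[-0.0556,0.523,0.6158],"effort":[2.1924,1.0814,1.1641]}
{"k":13,"theta":[-0.489,-0.644,-0.7469],"qdot":[1.089,-2.3947,-1.5562],"eef":[-0.0604,0.5128,0.6181],"effort":[3.2569,0.8419,1.3055]}
{"k":14,"theta":[-0.4705,-0.6831,-0.7713],"qdot":[0.7715,-1.5057,-0.8934],"eef":[-0.0638,0.5046,0.6209],"effort":[4.2601,0.6737,1.4787]}
{"k":15,"theta":[-0.4575,-0.7063,-0.7845],"qdot":[0.5287,-0.8313,-0.441],"eef":[-0.0662,0.4984,0.6237],"effort":[5.2033,0.5556,1.6675]}
{"k":16,"theta":[-0.4488,-0.7181,-0.7902],"qdot":[0.3405,-0.3628,-0.1435],"eef":[-0.068,0.4939,0.6262],"effort":[6.0846,0.4713,1.8608]}
{"k":17,"theta":[-0.4435,-0.7222,-0.7911],"qdot":[0.1935,-0.0597,0.0433],"eef":[-0.0693,0.4909,0.6283],"effort":[6.9019,0.4095,2.0529]}
{"k":18,"theta":[-0.4408,-0.7218,-0.7893],"qdot":[0.0841,0.0735,0.1248],"eef":[-0.0702,0.4891,0.6298],"effort":[7.6534,0.3687,2.2429]}
{"k":19,"theta":[-0.4399,-0.7198,-0.7864],"qdot":[-0.0013,0.1285,0.1602],"eef":[-0.0708,0.4883,0.6308],"effort":[8.337,0.3409,2.4178]}
{"k":20,"theta":[-0.4406,-0.7169,-0.7831],"qdot":[-0.0671,0.1542,0.1732],"eef":[-0.0711,0.4883,0.6312],"effort":[8.941,0.3181,2.5764]}
{"k":21,"theta":[-0.4425,-0.7137,-0.7795],"qdot":[-0.1198,0.1694,0.179],"eef":[-0.0713,0.489,0.6311],"effort":[9.4844,0.2989,2.7188]}
{"k":22,"theta":[-0.4453,-0.7102,-0.7759],"qdot":[-0.1619,0.1791,0.181],"eef":[-0.0713,0.4902,0.6307],"effort":[9.973,0.2827,2.8461]}
{"k":23,"theta":[-0.4489,-0.7065,-0.7723],"qdot":[-0.1947,0.1853,0.1807],"eef":[-0.0711,0.4919,0.6299],"effort":[10.4104,0.269,2.9591]}
{"k":24,"theta":[-0.453,-0.7028,-0.7687],"qdot":[-0.2197,0.1893,0.1789],"eef":[-0.0708,0.4939,0.6289],"effort":[10.8004,0.2574,3.0591]}
{"k":25,"theta":[-0.4576,-0.699,-0.7652],"qdot":[-0.2379,0.1919,0.176],"eef":[-0.0704,0.4961,0.6277],"effort":[11.1465,0.2475,3.1471]}
{"k":26,"theta":[-0.4625,-0.6951,-0.7617],"qdot":[-0.2503,0.1934,0.1725],"eef":[-0.0699,0.4985,0.6263],"effort":[11.4521,0.2391,3.2243]}
{"k":27,"theta":[-0.4676,-0.6912,-0.7583],"qdot":[-0.2578,0.1941,0.1685],"eef":[-0.0694,0.5011,0.6248],"effort":[11.7206,0.2318,3.2918]}
{"k":28,"theta":[-0.4727,-0.6873,-0.7549],"qdot":[-0.2611,0.1943,0.164],"eef":[-0.0688,0.5037,0.6233],"effort":[11.9553,0.2255,3.3504]}
{"k":29,"theta":[-0.478,-0.6835,-0.7517],"qdot":[-0.261,0.194,0.1593],"eef":[-0.0681,0.5063,0.6217],"effort":[12.1591,0.22,3.4012]}
{"k":30,"theta":[-0.4832,-0.6796,-0.7486],"qdot":[-0.2579,0.1934,0.1544],"eef":[-0.0675,0.5089,0.6201],"effort":[12.335,0.215,3.4451]}
{"k":31,"theta":[-0.4883,-0.6757,-0.7455],"qdot":[-0.2525,0.1924,0.1494],"eef":[-0.0668,0.5115,0.6185],"effort":[12.4858,0.2106,3.4827]}
{"k":32,"theta":[-0.4932,-0.6719,-0.7426],"qdot":[-0.2453,0.1912,0.1442],"eef":[-0.066,0.514,0.6169],"effort":[-11.8517,5.5754,-10.5891]}
{"k":33,"theta":[-0.4996,-0.6635,-0.7499],"qdot":[-0.3919,0.678,-0.8483],"eef":[-0.0614,0.5186,0.6126]}
{"summary": "any joint saturated: yes"}


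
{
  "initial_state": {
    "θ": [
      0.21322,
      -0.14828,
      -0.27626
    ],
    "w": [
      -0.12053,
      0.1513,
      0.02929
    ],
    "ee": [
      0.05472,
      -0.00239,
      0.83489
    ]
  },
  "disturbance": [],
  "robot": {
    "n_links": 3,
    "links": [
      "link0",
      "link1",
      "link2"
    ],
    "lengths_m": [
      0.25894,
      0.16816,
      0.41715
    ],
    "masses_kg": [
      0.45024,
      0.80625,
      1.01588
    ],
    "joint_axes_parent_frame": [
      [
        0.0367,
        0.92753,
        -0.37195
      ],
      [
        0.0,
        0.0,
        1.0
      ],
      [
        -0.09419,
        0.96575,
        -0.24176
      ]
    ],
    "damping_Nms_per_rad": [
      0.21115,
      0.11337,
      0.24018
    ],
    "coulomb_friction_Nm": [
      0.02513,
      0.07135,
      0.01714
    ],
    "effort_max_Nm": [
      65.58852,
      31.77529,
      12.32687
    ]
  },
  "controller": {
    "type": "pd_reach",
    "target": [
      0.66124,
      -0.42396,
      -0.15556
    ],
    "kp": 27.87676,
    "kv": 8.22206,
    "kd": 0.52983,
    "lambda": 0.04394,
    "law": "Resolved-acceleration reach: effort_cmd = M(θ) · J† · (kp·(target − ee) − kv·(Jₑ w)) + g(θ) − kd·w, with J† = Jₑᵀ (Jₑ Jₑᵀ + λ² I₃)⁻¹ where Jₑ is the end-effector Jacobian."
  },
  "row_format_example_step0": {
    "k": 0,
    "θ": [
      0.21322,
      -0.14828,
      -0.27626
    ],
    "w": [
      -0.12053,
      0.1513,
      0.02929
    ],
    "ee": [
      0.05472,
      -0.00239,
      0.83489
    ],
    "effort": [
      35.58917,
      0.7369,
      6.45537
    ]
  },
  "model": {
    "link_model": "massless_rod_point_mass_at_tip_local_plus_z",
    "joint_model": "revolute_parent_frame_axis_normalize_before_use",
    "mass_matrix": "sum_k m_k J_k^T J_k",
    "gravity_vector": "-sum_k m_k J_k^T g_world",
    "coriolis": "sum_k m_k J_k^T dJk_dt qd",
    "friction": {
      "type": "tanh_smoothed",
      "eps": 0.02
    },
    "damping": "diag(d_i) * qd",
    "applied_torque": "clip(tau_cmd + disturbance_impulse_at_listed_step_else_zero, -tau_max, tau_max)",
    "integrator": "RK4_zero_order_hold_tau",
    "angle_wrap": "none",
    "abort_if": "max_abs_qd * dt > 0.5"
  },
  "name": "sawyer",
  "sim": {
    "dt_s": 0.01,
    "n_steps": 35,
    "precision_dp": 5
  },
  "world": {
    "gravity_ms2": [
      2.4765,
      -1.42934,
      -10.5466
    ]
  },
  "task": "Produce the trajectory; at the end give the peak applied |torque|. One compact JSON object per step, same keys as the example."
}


{"k":1,"\u03b8":[0.21992,-0.14382,-0.28874],"w":[1.44191,0.69742,-2.48213],"ee":[0.05483,-0.00293,0.83418],"effort":[32.09038,0.45401,7.08346]}
{"k":2,"\u03b8":[0.24033,-0.13623,-0.32228],"w":[2.62575,0.78537,-4.19241],"ee":[0.05697,-0.00417,0.832],"effort":[28.27292,0.50964,7.11039]}
{"k":3,"\u03b8":[0.27104,-0.12837,-0.36978],"w":[3.50682,0.76874,-5.28105],"ee":[0.06136,-0.00598,0.82842],"effort":[24.11811,0.64526,6.73542]}
{"k":4,"\u03b8":[0.3093,-0.1207,-0.42567],"w":[4.1391,0.75262,-5.8796],"ee":[0.06801,-0.00839,0.82348],"effort":[19.89356,0.77189,6.10167]}
{"k":5,"\u03b8":[0.35288,-0.11314,-0.48568],"w":[4.57572,0.75194,-6.11225],"ee":[0.07684,-0.01144,0.81727],"effort":[15.88866,0.86611,5.32458]}
{"k":6,"\u03b8":[0.4001,-0.10555,-0.54673],"w":[4.86851,0.76285,-6.09405],"ee":[0.08768,-0.01513,0.8099],"effort":[12.27003,0.92406,4.493]}
{"k":7,"\u03b8":[0.44973,-0.09782,-0.60679],"w":[5.06128,0.77942,-5.91806],"ee":[0.10033,-0.01946,0.80151],"effort":[9.08494,0.94854,3.66723]}
{"k":8,"\u03b8":[0.50096,-0.08993,-0.66462],"w":[5.18657,0.79698,-5.65058],"ee":[0.11455,-0.02439,0.79223],"effort":[6.31242,0.9447,2.88238]}
{"k":9,"\u03b8":[0.5532,-0.08187,-0.71952],"w":[5.26653,0.81251,-5.33464],"ee":[0.1301,-0.02989,0.78216],"effort":[3.90444,0.9183,2.15523]}
{"k":10,"\u03b8":[0.60609,-0.07368,-0.77116],"w":[5.31545,0.82419,-4.99646],"ee":[0.14678,-0.03593,0.77137],"effort":[1.80803,0.87488,1.49089]}
{"k":11,"\u03b8":[0.65936,-0.0654,-0.81938],"w":[5.34231,0.83101,-4.65128],"ee":[0.16437,-0.04245,0.75992],"effort":[-0.02553,0.81946,0.88779]}
{"k":12,"\u03b8":[0.71282,-0.05709,-0.86415],"w":[5.35268,0.83244,-4.30766],"ee":[0.1827,-0.04941,0.74784],"effort":[-1.63799,0.75648,0.34104]}
{"k":13,"\u03b8":[0.76632,-0.04878,-0.90553],"w":[5.34996,0.82824,-3.97027],"ee":[0.2016,-0.05678,0.73518],"effort":[-3.06404,0.68978,-0.15567]}
{"k":14,"\u03b8":[0.81974,-0.04055,-0.94357],"w":[5.33625,0.8183,-3.64156],"ee":[0.22091,-0.0645,0.72194],"effort":[-4.33214,0.62262,-0.60894]}
{"k":15,"\u03b8":[0.87298,-0.03244,-0.97838],"w":[5.31285,0.80265,-3.32277],"ee":[0.24051,-0.07255,0.70815],"effort":[-5.46562,0.55778,-1.02505]}
{"k":16,"\u03b8":[0.92594,-0.02452,-1.01006],"w":[5.28054,0.78138,-3.01451],"ee":[0.26028,-0.08087,0.69383],"effort":[-6.48361,0.49754,-1.40969]}
{"k":17,"\u03b8":[0.97853,-0.01684,-1.03871],"w":[5.23981,0.75462,-2.71712],"ee":[0.2801,-0.08943,0.67898],"effort":[-7.40184,0.4438,-1.76784]}
{"k":18,"\u03b8":[1.03068,-0.00945,-1.06444],"w":[5.19098,0.7226,-2.43078],"ee":[0.29989,-0.09819,0.66363],"effort":[-8.2333,0.39805,-2.10373]}
{"k":19,"\u03b8":[1.0823,-0.00241,-1.08736],"w":[5.13426,0.68557,-2.15563],"ee":[0.31954,-0.10712,0.64778],"effort":[-8.98874,0.36143,-2.42092]}
{"k":20,"\u03b8":[1.13332,0.00424,-1.10759],"w":[5.06982,0.64389,-1.89181],"ee":[0.33898,-0.11618,0.63147],"effort":[-9.67707,0.33476,-2.72227]}
{"k":21,"\u03b8":[1.18366,0.01045,-1.12525],"w":[4.99785,0.59795,-1.6395],"ee":[0.35814,-0.12534,0.61471],"effort":[-10.3057,0.31856,-3.01006]}
{"k":22,"\u03b8":[1.23324,0.01619,-1.14043],"w":[4.91853,0.54822,-1.39883],"ee":[0.37695,-0.13457,0.59752],"effort":[-10.88079,0.31309,-3.28601]}
{"k":23,"\u03b8":[1.28199,0.02141,-1.15327],"w":[4.8321,0.49522,-1.16999],"ee":[0.39536,-0.14383,0.57992],"effort":[-11.40744,0.31834,-3.5514]}
{"k":24,"\u03b8":[1.32985,0.02608,-1.16388],"w":[4.73884,0.43954,-0.95311],"ee":[0.41329,-0.1531,0.56195],"effort":[-11.88988,0.33408,-3.80706]}
{"k":25,"\u03b8":[1.37674,0.03019,-1.17239],"w":[4.63911,0.38178,-0.74831],"ee":[0.43072,-0.16235,0.54363],"effort":[-12.33159,0.3599,-4.0535]}
{"k":26,"\u03b8":[1.4226,0.03371,-1.17891],"w":[4.53331,0.32259,-0.55569],"ee":[0.44759,-0.17155,0.525],"effort":[-12.73546,0.39517,-4.29092]}
{"k":27,"\u03b8":[1.46738,0.03664,-1.18356],"w":[4.42191,0.26261,-0.37529],"ee":[0.46387,-0.18069,0.50609],"effort":[-13.10385,0.43914,-4.51929]}
{"k":28,"\u03b8":[1.51102,0.03897,-1.18647],"w":[4.30545,0.20248,-0.20711],"ee":[0.47951,-0.18974,0.48694],"effort":[-13.43874,0.49095,-4.73838]}
{"k":29,"\u03b8":[1.55347,0.0407,-1.18776],"w":[4.18451,0.14283,-0.05109],"ee":[0.4945,-0.19867,0.46759],"effort":[-13.74173,0.54961,-4.94782]}
{"k":30,"\u03b8":[1.5947,0.04183,-1.18756],"w":[4.06097,0.08359,0.08972],"ee":[0.50881,-0.20747,0.44808],"effort":[-14.01474,0.61444,-5.1434]}
{"k":31,"\u03b8":[1.63468,0.04238,-1.18602],"w":[3.93441,0.02608,0.2183],"ee":[0.5224,-0.21612,0.42846],"effort":[-14.2584,0.68379,-5.32778]}
{"k":32,"\u03b8":[1.67337,0.04238,-1.18324],"w":[3.80427,-0.02405,0.33773],"ee":[0.53527,-0.22461,0.40877],"effort":[-14.47321,0.7483,-5.50267]}
{"k":33,"\u03b8":[1.71075,0.04193,-1.17931],"w":[3.67148,-0.06707,0.44782],"ee":[0.5474,-0.23295,0.38905],"effort":[-14.66028,0.80751,-5.66724]}
{"k":34,"\u03b8":[1.7468,0.04105,-1.17434],"w":[3.53772,-0.10811,0.54674],"ee":[0.55878,-0.24112,0.36937],"effort":[-14.82089,0.86914,-5.81981]}
{"k":35,"\u03b8":[1.78151,0.03977,-1.16843],"w":[3.40367,-0.14697,0.63477],"ee":[0.56942,-0.24912,0.34977]}
{"summary": "max |effort| (N\u00b7m): 35.58917"}


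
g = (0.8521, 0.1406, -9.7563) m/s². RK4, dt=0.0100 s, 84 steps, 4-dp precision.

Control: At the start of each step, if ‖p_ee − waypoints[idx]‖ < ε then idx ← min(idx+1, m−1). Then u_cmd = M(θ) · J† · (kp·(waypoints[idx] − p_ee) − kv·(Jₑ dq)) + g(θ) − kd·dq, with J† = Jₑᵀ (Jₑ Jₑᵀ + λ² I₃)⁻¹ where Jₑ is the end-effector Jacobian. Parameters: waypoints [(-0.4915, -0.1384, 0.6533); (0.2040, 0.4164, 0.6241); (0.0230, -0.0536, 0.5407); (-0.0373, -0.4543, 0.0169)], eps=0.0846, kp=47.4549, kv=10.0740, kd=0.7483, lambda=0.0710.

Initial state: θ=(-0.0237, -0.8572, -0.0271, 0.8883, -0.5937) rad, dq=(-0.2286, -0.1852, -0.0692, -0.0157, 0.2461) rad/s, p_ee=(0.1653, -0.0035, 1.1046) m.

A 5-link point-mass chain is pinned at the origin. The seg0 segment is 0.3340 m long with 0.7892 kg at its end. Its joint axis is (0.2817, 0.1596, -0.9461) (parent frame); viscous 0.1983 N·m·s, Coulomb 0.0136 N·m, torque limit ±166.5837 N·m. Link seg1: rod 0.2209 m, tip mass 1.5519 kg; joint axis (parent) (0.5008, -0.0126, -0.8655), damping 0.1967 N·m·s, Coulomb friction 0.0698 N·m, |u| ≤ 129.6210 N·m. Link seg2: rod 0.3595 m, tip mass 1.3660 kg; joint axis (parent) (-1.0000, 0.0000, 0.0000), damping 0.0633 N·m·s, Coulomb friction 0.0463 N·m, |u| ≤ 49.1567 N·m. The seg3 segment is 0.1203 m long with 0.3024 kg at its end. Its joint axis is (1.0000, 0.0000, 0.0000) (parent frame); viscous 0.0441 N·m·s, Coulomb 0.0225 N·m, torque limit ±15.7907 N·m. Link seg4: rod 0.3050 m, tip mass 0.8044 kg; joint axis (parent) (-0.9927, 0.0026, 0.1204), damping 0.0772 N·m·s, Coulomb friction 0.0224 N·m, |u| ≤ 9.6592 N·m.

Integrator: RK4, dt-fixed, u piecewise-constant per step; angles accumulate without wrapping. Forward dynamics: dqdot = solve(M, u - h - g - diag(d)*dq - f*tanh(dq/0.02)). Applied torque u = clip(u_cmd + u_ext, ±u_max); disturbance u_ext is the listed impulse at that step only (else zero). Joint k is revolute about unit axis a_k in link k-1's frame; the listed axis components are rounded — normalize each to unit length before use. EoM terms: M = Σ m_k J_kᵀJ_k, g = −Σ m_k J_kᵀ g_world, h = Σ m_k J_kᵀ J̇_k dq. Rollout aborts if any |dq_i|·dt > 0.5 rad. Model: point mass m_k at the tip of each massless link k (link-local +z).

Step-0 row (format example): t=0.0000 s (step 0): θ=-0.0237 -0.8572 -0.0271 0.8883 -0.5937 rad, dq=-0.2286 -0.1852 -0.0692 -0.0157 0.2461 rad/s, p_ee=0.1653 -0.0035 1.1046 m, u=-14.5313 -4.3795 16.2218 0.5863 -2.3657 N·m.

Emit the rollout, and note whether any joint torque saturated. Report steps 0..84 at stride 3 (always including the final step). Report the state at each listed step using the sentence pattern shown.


t=0.0300 s (step 3): θ=-0.0419 -0.8353 0.0061 0.9045 -0.6251 rad, dq=-0.9071 1.3004 1.8097 -0.7931 -4.2563 rad/s, p_ee=0.1532 0.0002 1.0979 m, u=-8.5920 -2.7142 9.3678 0.4580 1.9877 N·m.
t=0.0600 s (step 6): θ=-0.0777 -0.7749 0.0916 0.9957 -0.6387 rad, dq=-1.9621 4.6679 6.6322 27.3584 28.7740 rad/s, p_ee=0.1280 0.0016 1.0802 m, u=-12.2976 -9.5627 9.2774 -15.7907 -9.6592 N·m.
t=0.0900 s (step 9): θ=-0.1188 -0.7100 0.1886 1.0362 -0.7476 rad, dq=-0.4101 -0.8131 -0.1523 -21.8818 -32.3628 rad/s, p_ee=0.0963 0.0062 1.0526 m, u=8.7317 10.8593 -5.3774 15.5425 9.6592 N·m.
t=0.1200 s (step 12): θ=-0.1586 -0.6428 0.2990 1.0980 -0.8554 rad, dq=-2.4722 5.3721 6.9902 20.4742 18.2917 rad/s, p_ee=0.0640 0.0116 1.0164 m, u=-4.3296 -5.8497 2.3982 -15.7907 -9.6592 N·m.
t=0.1500 s (step 15): θ=-0.1854 -0.5924 0.3970 1.0721 -1.0785 rad, dq=0.6948 -1.6506 0.3154 -14.9197 -23.7896 rad/s, p_ee=0.0300 0.0203 0.9715 m, u=15.0101 16.0611 -11.6065 8.9520 9.6592 N·m.
t=0.1800 s (step 18): θ=-0.2075 -0.5361 0.4973 1.0839 -1.2485 rad, dq=-1.6229 3.8996 4.8733 8.0428 3.5596 rad/s, p_ee=-0.0001 0.0275 0.9258 m, u=3.1375 1.1340 -4.2156 -9.0737 -0.9717 N·m.
t=0.2100 s (step 21): θ=-0.2239 -0.4839 0.5928 1.1412 -1.3358 rad, dq=0.3646 0.0222 1.9122 -2.3364 -7.2526 rad/s, p_ee=-0.0215 0.0337 0.8867 m, u=9.2592 10.6148 -9.8739 -0.8053 7.4614 N·m.
t=0.2400 s (step 24): θ=-0.2347 -0.4421 0.6711 1.1825 -1.4130 rad, dq=-0.7615 2.0504 2.7551 2.8467 -0.5054 rad/s, p_ee=-0.0378 0.0399 0.8536 m, u=2.5920 4.0082 -7.6115 -4.8258 2.0858 N·m.
t=0.2700 s (step 27): θ=-0.2496 -0.4027 0.7309 1.2184 -1.4744 rad, dq=-0.5055 1.0282 1.4833 0.6383 -2.3738 rad/s, p_ee=-0.0503 0.0444 0.8254 m, u=1.1602 4.7887 -9.0579 -3.0928 3.5716 N·m.
t=0.3000 s (step 30): θ=-0.2738 -0.3687 0.7649 1.2451 -1.5293 rad, dq=-1.0555 1.0919 0.6912 0.8794 -1.5993 rad/s, p_ee=-0.0604 0.0474 0.8011 m, u=-1.7370 2.8067 -8.5776 -3.3367 2.9551 N·m.
t=0.3300 s (step 33): θ=-0.3129 -0.3396 0.7708 1.2677 -1.5753 rad, dq=-1.5786 0.8932 -0.2718 0.6801 -1.4138 rad/s, p_ee=-0.0691 0.0489 0.7799 m, u=-2.7846 2.0733 -7.9266 -3.2330 2.7924 N·m.
t=0.3600 s (step 36): θ=-0.3686 -0.3151 0.7497 1.2859 -1.6147 rad, dq=-2.1311 0.7365 -1.1124 0.5370 -1.2194 rad/s, p_ee=-0.0775 0.0495 0.7613 m, u=-2.5909 1.8883 -6.9000 -3.1528 2.5839 N·m.
t=0.3900 s (step 39): θ=-0.4402 -0.2950 0.7062 1.2998 -1.6489 rad, dq=-2.6272 0.6032 -1.7571 0.3875 -1.0693 rad/s, p_ee=-0.0861 0.0499 0.7448 m, u=-1.6446 2.0605 -5.6916 -3.0315 2.3592 N·m.
t=0.4200 s (step 42): θ=-0.5252 -0.2784 0.6471 1.3093 -1.6792 rad, dq=-3.0224 0.5046 -2.1460 0.2451 -0.9562 rad/s, p_ee=-0.0952 0.0506 0.7302 m, u=-0.4827 2.3117 -4.4825 -2.8764 2.1160 N·m.
t=0.4500 s (step 45): θ=-0.6202 -0.2642 0.5803 1.3148 -1.7067 rad, dq=-3.2874 0.4364 -2.2680 0.1302 -0.8765 rad/s, p_ee=-0.1050 0.0519 0.7170 m, u=0.5193 2.4742 -3.4250 -2.7114 1.8693 N·m.
t=0.4800 s (step 48): θ=-0.7210 -0.2519 0.5136 1.3175 -1.7322 rad, dq=-3.4098 0.3847 -2.1541 0.0567 -0.8285 rad/s, p_ee=-0.1158 0.0539 0.7049 m, u=1.1733 2.4977 -2.6152 -2.5625 1.6436 N·m.
t=0.5100 s (step 51): θ=-0.8234 -0.2411 0.4529 1.3187 -1.7567 rad, dq=-3.3988 0.3278 -1.8701 0.0265 -0.8074 rad/s, p_ee=-0.1278 0.0563 0.6935 m, u=1.4320 2.4030 -2.0730 -2.4475 1.4595 N·m.
t=0.5400 s (step 54): θ=-0.9239 -0.2324 0.4023 1.3194 -1.7809 rad, dq=-3.2898 0.2448 -1.4981 0.0245 -0.8067 rad/s, p_ee=-0.1413 0.0590 0.6826 m, u=1.3364 2.2311 -1.7512 -2.3672 1.3281 N·m.
t=0.5700 s (step 57): θ=-1.0203 -0.2268 0.3632 1.3202 -1.8052 rad, dq=-3.1358 0.1237 -1.1114 0.0299 -0.8133 rad/s, p_ee=-0.1564 0.0615 0.6722 m, u=0.9571 2.0012 -1.5586 -2.3123 1.2451 N·m.
t=0.6000 s (step 60): θ=-1.1122 -0.2253 0.3354 1.3211 -1.8296 rad, dq=-3.0028 0.0007 -0.7355 0.0347 -0.8036 rad/s, p_ee=-0.1730 0.0635 0.6621 m, u=0.3585 1.6599 -1.3897 -2.2814 1.1923 N·m.
t=0.6300 s (step 63): θ=-1.2010 -0.2270 0.3187 1.3219 -1.8534 rad, dq=-2.9158 -0.1407 -0.3918 0.0108 -0.7841 rad/s, p_ee=-0.1910 0.0643 0.6525 m, u=-0.3747 1.2379 -1.2042 -2.2581 1.1788 N·m.
t=0.6600 s (step 66): θ=-1.2874 -0.2347 0.3112 1.3218 -1.8760 rad, dq=-2.8514 -0.3847 -0.1108 -0.0182 -0.7163 rad/s, p_ee=-0.2102 0.0639 0.6434 m, u=-1.1738 0.8433 -0.9696 -2.2619 1.1712 N·m.
t=0.6900 s (step 69): θ=-1.3723 -0.2508 0.3116 1.3203 -1.8963 rad, dq=-2.8088 -0.6999 0.1354 -0.0888 -0.6317 rad/s, p_ee=-0.2304 0.0620 0.6346 m, u=-1.8538 0.5714 -0.7937 -2.2605 1.1962 N·m.
t=0.7200 s (step 72): θ=-1.4562 -0.2762 0.3199 1.3163 -1.9136 rad, dq=-2.7805 -0.9948 0.4235 -0.1868 -0.5208 rad/s, p_ee=-0.2512 0.0583 0.6265 m, u=-2.2905 0.4358 -0.8011 -2.2602 1.2490 N·m.
t=0.7500 s (step 75): θ=-1.5389 -0.3104 0.3375 1.3089 -1.9272 rad, dq=-2.7221 -1.2804 0.7563 -0.3082 -0.3890 rad/s, p_ee=-0.2724 0.0525 0.6190 m, u=-2.3819 0.5658 -1.1365 -2.2586 1.3385 N·m.
t=0.7800 s (step 78): θ=-1.6192 -0.3526 0.3656 1.2977 -1.9366 rad, dq=-2.6257 -1.5229 1.1204 -0.4417 -0.2358 rad/s, p_ee=-0.2938 0.0447 0.6124 m, u=-2.0288 1.0203 -1.8895 -2.2492 1.4592 N·m.
t=0.8100 s (step 81): θ=-1.6961 -0.4011 0.4046 1.2825 -1.9411 rad, dq=-2.4990 -1.6868 1.4793 -0.5735 -0.0619 rad/s, p_ee=-0.3151 0.0347 0.6069 m, u=-1.1465 1.8226 -3.0791 -2.2181 1.5950 N·m.
t=0.8400 s (step 84): θ=-1.7689 -0.4531 0.4535 1.2632 -1.9405 rad, dq=-2.3533 -1.7497 1.7783 -0.7110 0.0976 rad/s, p_ee=-0.3360 0.0227 0.6028 m.
any joint saturated: yes
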